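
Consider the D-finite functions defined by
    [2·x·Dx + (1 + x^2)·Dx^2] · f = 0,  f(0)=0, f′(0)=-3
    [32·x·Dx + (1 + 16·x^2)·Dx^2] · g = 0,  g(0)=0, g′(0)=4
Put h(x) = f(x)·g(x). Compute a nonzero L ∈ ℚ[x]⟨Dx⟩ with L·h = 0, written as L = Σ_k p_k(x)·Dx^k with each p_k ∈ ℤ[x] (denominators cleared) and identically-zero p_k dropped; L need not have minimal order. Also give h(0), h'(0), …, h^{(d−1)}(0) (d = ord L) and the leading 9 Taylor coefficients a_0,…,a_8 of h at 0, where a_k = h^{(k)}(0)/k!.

f: a_k = 0, -3, 0, 1, 0, -3/5, 0, 3/7, 0, …
g: a_k = 0, 4, 0, -64/3, 0, 1024/5, 0, -16384/7, 0, …
f·g: L₀ = L_f ⊗_s L_g, ord ≤ 2·2.
L = (-384·x - 10880·x^3 - 16384·x^5 + 34816·x^7 + 98304·x^9)·Dx + (-68 - 3916·x^2 - 19584·x^4 - 14336·x^6 + 121856·x^8 + 147456·x^10)·Dx^2 + (-136·x - 2632·x^3 - 6528·x^5 + 16448·x^7 + 69632·x^9 + 49152·x^11)·Dx^3 + (-1 - 34·x^2 - 305·x^4 + 4880·x^8 + 8704·x^10 + 4096·x^12)·Dx^4  (order 4).
h: a_k = 0, 0, -12, 0, 68, 0, -9572/15, 0, 253436/35, …
ICs: h(0) = 0, h′(0) = 0, h′′(0) = -24, h′′′(0) = 0.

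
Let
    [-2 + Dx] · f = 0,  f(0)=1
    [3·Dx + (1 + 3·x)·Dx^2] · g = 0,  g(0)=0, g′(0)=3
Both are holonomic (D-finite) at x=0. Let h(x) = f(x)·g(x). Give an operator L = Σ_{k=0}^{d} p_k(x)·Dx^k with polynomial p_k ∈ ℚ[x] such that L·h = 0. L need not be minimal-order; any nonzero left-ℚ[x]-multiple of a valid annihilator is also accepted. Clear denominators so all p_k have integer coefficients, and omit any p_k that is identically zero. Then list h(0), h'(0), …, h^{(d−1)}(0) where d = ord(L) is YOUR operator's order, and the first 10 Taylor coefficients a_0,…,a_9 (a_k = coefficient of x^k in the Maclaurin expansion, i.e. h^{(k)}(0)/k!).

L = (-2 + 12·x) + (-1 - 12·x)·Dx + (1 + 3·x)·Dx^2  (order 2).
h: a_k = 0, 3, 3/2, 6, -29/4, 221/10, -55, 15193/105, -46187/120, 435671/420, …
ICs: h(0) = 0, h′(0) = 3.

f: a_k = 1, 2, 2, 4/3, 2/3, 4/15, 4/45, 8/315, 2/315, 4/2835, …
g: a_k = 0, 3, -9/2, 9, -81/4, 243/5, -243/2, 2187/7, -6561/8, 2187, …
Product ⇒ symmetric product L₀, ord ≤ 2.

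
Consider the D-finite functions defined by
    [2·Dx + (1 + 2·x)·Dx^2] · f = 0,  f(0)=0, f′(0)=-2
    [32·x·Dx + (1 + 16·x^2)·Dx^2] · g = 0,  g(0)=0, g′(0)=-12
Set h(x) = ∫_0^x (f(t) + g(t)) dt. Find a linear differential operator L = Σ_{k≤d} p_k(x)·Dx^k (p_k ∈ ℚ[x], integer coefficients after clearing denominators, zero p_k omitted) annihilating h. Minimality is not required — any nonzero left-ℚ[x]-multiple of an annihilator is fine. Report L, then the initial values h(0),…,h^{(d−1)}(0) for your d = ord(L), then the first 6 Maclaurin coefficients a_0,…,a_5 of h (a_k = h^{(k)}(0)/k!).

L = (-32 - 192·x + 1536·x^2 + 1024·x^3)·Dx^2 + (-20 - 64·x + 576·x^2 + 3072·x^3 + 2048·x^4)·Dx^3 + (-1 + 14·x + 32·x^2 + 256·x^3 + 768·x^4 + 512·x^5)·Dx^4  (order 4).
h: a_k = 0, 0, -7, 2/3, 46/3, 4/5, …
ICs: h(0) = 0, h′(0) = 0, h′′(0) = -14, h′′′(0) = 4.

f: a_k = 0, -2, 2, -8/3, 4, -32/5, …
g: a_k = 0, -12, 0, 64, 0, -3072/5, …
h₀=f+g: left-lcm gives L₀, ord ≤ 4.
∫: right-multiply L₀ by Dx.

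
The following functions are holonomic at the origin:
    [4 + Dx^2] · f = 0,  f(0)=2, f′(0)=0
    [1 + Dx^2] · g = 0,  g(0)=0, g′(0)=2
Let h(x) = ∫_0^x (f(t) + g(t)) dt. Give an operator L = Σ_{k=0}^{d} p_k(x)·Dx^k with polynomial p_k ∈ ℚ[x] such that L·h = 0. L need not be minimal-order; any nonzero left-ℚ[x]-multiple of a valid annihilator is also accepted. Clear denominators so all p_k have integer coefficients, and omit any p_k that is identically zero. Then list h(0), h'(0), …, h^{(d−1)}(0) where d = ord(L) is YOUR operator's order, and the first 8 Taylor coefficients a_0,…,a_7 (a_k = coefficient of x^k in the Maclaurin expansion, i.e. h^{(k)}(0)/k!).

f: a_k = 2, 0, -4, 0, 4/3, 0, -8/45, 0, …
g: a_k = 0, 2, 0, -1/3, 0, 1/60, 0, -1/2520, …
h₀=f+g: left-lcm gives L₀, ord ≤ 4.
h=∫h₀ ⇒ L = L₀·Dx.
L = 4·Dx + 5·Dx^3 + Dx^5  (order 5).
h: a_k = 0, 2, 1, -4/3, -1/12, 4/15, 1/360, -8/315, …
ICs: h(0) = 0, h′(0) = 2, h′′(0) = 2, h′′′(0) = -8, h′′′′(0) = -2.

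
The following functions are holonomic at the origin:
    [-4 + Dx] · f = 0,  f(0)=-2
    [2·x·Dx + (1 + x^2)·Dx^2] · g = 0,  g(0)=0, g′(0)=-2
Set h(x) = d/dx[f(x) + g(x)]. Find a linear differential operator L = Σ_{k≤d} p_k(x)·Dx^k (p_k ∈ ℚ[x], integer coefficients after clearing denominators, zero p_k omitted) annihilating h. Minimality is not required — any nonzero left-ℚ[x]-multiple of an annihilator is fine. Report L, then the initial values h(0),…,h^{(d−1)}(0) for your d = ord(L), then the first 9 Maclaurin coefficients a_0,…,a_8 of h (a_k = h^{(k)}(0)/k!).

f: a_k = -2, -8, -16, -64/3, -64/3, -256/15, -512/45, -2048/315, -1024/315, …
g: a_k = 0, -2, 0, 2/3, 0, -2/5, 0, 2/7, 0, …
h₀=f+g: left-lcm gives L₀, ord ≤ 3.
h₀' ⇒ L via d/dx closure of L₀.
L = (4 - 16·x - 12·x^2 - 16·x^3) + (-9 - 13·x^2 - 8·x^4)·Dx + (2 + x + 4·x^2 + x^3 + 2·x^4)·Dx^2  (order 2).
h: a_k = -10, -32, -62, -256/3, -262/3, -1024/15, -1958/45, -8192/315, -4726/315, …
ICs: h(0) = -10, h′(0) = -32.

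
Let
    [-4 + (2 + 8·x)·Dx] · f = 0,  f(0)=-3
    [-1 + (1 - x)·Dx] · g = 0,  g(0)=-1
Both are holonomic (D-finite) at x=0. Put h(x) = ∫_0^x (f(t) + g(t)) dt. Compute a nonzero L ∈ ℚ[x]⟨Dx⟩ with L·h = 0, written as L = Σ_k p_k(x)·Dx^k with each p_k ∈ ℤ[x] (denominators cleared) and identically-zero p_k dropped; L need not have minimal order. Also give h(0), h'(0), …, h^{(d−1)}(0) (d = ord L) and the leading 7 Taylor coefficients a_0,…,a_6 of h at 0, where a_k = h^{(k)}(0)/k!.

L = (8 + 12·x)·Dx + (-6 - 8·x - 36·x^2)·Dx^2 + (-1 + 3·x + 22·x^2 - 24·x^3)·Dx^3  (order 3).
h: a_k = 0, -4, -7/2, 5/3, -13/4, 29/5, -85/6, …
ICs: h(0) = 0, h′(0) = -4, h′′(0) = -7.

f: a_k = -3, -6, 6, -12, 30, -84, 252, …
g: a_k = -1, -1, -1, -1, -1, -1, -1, …
Sum ⇒ L₀ = lclm(L_f,L_g) in ℚ(x)⟨Dx⟩.
h=∫₀ˣh₀: take L = L₀·Dx.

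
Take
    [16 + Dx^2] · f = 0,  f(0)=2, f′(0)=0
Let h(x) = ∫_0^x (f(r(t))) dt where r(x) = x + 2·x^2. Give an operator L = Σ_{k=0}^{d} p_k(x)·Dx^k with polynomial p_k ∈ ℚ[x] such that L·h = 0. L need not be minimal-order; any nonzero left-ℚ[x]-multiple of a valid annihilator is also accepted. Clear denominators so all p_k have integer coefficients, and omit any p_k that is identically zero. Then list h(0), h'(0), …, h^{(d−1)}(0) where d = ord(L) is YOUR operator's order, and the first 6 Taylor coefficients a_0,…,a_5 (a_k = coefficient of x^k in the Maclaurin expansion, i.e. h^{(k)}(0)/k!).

f: a_k = 2, 0, -16, 0, 64/3, 0, …
L₀ from L_f via x↦r, Dx↦r'^{-1}Dx.
∫: right-multiply L₀ by Dx.
L = (16 + 192·x + 768·x^2 + 1024·x^3)·Dx - 4·Dx^2 + (1 + 4·x)·Dx^3  (order 3).
h: a_k = 0, 2, 0, -16/3, -16, -128/15, …
ICs: h(0) = 0, h′(0) = 2, h′′(0) = 0.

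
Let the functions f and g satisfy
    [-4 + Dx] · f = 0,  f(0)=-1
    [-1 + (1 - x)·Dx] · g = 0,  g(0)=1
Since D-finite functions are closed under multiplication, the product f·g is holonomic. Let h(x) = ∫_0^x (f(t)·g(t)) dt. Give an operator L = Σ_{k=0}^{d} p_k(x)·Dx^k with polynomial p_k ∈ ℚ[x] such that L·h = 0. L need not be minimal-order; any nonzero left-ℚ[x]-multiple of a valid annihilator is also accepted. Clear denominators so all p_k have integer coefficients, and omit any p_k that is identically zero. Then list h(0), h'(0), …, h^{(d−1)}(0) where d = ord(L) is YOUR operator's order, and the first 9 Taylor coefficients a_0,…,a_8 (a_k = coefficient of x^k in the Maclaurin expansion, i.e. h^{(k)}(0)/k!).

L = (5 - 4·x)·Dx + (-1 + x)·Dx^2  (order 2).
h: a_k = 0, -1, -5/2, -13/3, -71/12, -103/15, -643/90, -437/63, -16319/2520, …
ICs: h(0) = 0, h′(0) = -1.

f: a_k = -1, -4, -8, -32/3, -32/3, -128/15, -256/45, -1024/315, -512/315, …
g: a_k = 1, 1, 1, 1, 1, 1, 1, 1, 1, …
L₀ := L_f ⊗_s L_g (sym. prod.), ord ≤ 1.
h=∫h₀ ⇒ L = L₀·Dx.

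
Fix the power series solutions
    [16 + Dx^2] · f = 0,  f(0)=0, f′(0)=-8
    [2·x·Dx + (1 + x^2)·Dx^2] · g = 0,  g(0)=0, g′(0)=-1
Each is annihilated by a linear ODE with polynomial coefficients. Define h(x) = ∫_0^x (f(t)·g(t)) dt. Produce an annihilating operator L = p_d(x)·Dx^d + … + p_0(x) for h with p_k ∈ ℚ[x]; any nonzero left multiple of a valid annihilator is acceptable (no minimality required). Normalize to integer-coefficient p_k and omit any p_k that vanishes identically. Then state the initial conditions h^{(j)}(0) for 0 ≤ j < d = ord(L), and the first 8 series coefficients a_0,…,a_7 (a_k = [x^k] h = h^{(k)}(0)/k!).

f: a_k = 0, -8, 0, 64/3, 0, -256/15, 0, 2048/315, …
g: a_k = 0, -1, 0, 1/3, 0, -1/5, 0, 1/7, …
Sym-product of L_f,L_g gives L₀ (≤ ord 4).
∫: right-multiply L₀ by Dx.
L = (5440 + 19136·x^2 + 25856·x^4 + 16384·x^6 + 4096·x^8)·Dx + (1152·x + 3200·x^3 + 3072·x^5 + 1024·x^7)·Dx^2 + (612 + 2252·x^2 + 3168·x^4 + 2048·x^6 + 512·x^8)·Dx^3 + (72·x + 200·x^3 + 192·x^5 + 64·x^7)·Dx^4 + (17 + 66·x^2 + 97·x^4 + 64·x^6 + 16·x^8)·Dx^5  (order 5).
h: a_k = 0, 0, 0, 8/3, 0, -24/5, 0, 232/63, …
ICs: h(0) = 0, h′(0) = 0, h′′(0) = 0, h′′′(0) = 16, h′′′′(0) = 0.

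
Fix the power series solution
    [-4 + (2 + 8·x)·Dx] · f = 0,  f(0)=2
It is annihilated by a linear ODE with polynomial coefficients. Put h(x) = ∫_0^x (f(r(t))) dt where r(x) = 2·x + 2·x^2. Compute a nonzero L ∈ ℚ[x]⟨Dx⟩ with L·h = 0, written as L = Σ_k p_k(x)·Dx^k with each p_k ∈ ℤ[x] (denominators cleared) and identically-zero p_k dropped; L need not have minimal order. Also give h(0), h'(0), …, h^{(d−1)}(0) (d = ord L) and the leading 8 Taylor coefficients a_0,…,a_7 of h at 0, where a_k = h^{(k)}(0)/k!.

f: a_k = 2, 4, -4, 8, -20, 56, -168, 528, …
L₀ from L_f via x↦r, Dx↦r'^{-1}Dx.
Integrate: L := L₀·Dx.
L = (-4 - 8·x)·Dx + (1 + 8·x + 8·x^2)·Dx^2  (order 2).
h: a_k = 0, 2, 4, -8/3, 8, -144/5, 352/3, -3648/7, …
ICs: h(0) = 0, h′(0) = 2.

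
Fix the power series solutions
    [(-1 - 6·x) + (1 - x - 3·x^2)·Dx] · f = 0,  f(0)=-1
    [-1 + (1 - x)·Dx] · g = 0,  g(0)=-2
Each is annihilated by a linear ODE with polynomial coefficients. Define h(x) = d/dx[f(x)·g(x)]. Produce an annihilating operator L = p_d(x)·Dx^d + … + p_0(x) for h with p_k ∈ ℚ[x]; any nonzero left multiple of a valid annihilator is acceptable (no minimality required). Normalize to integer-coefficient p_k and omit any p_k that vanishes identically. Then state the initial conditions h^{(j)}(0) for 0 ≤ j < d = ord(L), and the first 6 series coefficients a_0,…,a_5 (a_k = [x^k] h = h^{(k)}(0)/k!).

L = (12 + 6·x - 12·x^2 - 96·x^3 + 108·x^4) + (-2 + 21·x^2 - 16·x^3 - 30·x^4 + 27·x^5)·Dx  (order 1).
h: a_k = 4, 24, 78, 256, 720, 2028, …
ICs: h(0) = 4.

f: a_k = -1, -1, -4, -7, -19, -40, …
g: a_k = -2, -2, -2, -2, -2, -2, …
Product ⇒ symmetric product L₀, ord ≤ 1.
Differentiate: ansatz ord ≤ ord L₀ ⇒ L.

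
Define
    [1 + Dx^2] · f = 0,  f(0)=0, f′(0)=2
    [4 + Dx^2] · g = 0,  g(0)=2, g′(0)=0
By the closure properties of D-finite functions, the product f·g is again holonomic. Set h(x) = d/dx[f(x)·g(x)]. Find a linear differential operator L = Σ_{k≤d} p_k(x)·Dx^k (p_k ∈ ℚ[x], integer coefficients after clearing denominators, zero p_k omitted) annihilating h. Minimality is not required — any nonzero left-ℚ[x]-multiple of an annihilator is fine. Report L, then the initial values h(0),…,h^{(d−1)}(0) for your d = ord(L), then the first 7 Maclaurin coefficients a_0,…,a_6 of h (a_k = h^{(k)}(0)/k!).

L = 9 + 10·Dx^2 + Dx^4  (order 4).
h: a_k = 4, 0, -26, 0, 121/6, 0, -1093/180, …
ICs: h(0) = 4, h′(0) = 0, h′′(0) = -52, h′′′(0) = 0.

f: a_k = 0, 2, 0, -1/3, 0, 1/60, 0, …
g: a_k = 2, 0, -4, 0, 4/3, 0, -8/45, …
f·g: L₀ = L_f ⊗_s L_g, ord ≤ 2·2.
h₀' ⇒ L via d/dx closure of L₀.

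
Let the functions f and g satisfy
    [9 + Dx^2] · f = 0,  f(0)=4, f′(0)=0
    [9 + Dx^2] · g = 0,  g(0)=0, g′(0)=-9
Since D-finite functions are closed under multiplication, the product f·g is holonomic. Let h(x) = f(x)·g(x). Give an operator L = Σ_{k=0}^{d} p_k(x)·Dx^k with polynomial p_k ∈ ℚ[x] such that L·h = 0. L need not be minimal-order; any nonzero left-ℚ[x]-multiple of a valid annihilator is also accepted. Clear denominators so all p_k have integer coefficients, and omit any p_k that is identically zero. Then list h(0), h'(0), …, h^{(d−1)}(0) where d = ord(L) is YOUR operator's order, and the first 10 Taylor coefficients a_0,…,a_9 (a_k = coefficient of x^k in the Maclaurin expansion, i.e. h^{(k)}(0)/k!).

f: a_k = 4, 0, -18, 0, 27/2, 0, -81/20, 0, 729/1120, 0, …
g: a_k = 0, -9, 0, 27/2, 0, -243/40, 0, 729/560, 0, -729/4480, …
Sym-product of L_f,L_g gives L₀ (≤ ord 4).
L = 36·Dx + Dx^3  (order 3).
h: a_k = 0, -36, 0, 216, 0, -1944/5, 0, 11664/35, 0, -5832/35, …
ICs: h(0) = 0, h′(0) = -36, h′′(0) = 0.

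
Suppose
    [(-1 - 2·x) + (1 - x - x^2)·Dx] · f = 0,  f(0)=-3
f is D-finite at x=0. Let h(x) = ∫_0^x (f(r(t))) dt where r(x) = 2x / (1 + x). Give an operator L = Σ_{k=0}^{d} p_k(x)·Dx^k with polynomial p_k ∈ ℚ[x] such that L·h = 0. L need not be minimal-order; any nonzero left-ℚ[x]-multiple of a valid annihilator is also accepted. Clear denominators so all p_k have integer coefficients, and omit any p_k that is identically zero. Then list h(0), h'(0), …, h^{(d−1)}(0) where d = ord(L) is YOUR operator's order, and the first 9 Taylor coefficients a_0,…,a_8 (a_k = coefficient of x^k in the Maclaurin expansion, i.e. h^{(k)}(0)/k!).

L = (2 + 10·x)·Dx + (-1 - x + 5·x^2 + 5·x^3)·Dx^2  (order 2).
h: a_k = 0, -3, -3, -6, -15/2, -18, -25, -450/7, -375/4, …
ICs: h(0) = 0, h′(0) = -3.

f: a_k = -3, -3, -6, -9, -15, -24, -39, -63, -102, …
L₀ from L_f via x↦r, Dx↦r'^{-1}Dx.
∫: right-multiply L₀ by Dx.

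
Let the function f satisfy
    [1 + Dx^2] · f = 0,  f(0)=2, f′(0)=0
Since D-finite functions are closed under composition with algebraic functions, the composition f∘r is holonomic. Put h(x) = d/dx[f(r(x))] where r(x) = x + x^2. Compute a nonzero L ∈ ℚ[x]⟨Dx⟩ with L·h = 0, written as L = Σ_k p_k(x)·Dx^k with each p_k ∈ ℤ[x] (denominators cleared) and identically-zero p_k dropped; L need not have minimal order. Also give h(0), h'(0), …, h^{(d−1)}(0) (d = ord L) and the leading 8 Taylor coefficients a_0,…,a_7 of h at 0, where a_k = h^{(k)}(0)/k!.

f: a_k = 2, 0, -1, 0, 1/12, 0, -1/360, 0, …
L₀ from L_f via x↦r, Dx↦r'^{-1}Dx.
Derive L from L₀ (diff closure).
L = (13 + 8·x + 24·x^2 + 32·x^3 + 16·x^4) + (-6 - 12·x)·Dx + (1 + 4·x + 4·x^2)·Dx^2  (order 2).
h: a_k = 0, -2, -6, -11/3, 5/3, 179/60, 133/60, 841/2520, …
ICs: h(0) = 0, h′(0) = -2.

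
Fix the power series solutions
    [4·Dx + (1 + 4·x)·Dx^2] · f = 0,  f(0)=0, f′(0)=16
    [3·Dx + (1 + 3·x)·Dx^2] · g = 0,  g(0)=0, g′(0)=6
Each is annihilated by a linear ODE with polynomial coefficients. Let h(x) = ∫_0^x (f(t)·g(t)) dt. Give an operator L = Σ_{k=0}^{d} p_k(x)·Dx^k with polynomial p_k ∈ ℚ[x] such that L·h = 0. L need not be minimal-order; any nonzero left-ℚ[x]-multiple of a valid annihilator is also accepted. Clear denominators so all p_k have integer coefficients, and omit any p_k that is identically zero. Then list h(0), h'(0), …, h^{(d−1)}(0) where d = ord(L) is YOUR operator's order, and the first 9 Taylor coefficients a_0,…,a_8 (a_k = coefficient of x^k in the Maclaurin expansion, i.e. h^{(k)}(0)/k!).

L = (600 + 4032·x + 6912·x^2)·Dx^2 + (854 + 8808·x + 30240·x^2 + 34560·x^3)·Dx^3 + (172 + 2380·x + 12312·x^2 + 28224·x^3 + 24192·x^4)·Dx^4 + (7 + 122·x + 847·x^2 + 2928·x^3 + 5040·x^4 + 3456·x^5)·Dx^5  (order 5).
h: a_k = 0, 0, 0, 32, -84, 1088/5, -588, 58032/35, -24262/5, …
ICs: h(0) = 0, h′(0) = 0, h′′(0) = 0, h′′′(0) = 192, h′′′′(0) = -2016.

f: a_k = 0, 16, -32, 256/3, -256, 4096/5, -8192/3, 65536/7, -32768, …
g: a_k = 0, 6, -9, 18, -81/2, 486/5, -243, 4374/7, -6561/4, …
Product ⇒ symmetric product L₀, ord ≤ 4.
h=∫₀ˣh₀: take L = L₀·Dx.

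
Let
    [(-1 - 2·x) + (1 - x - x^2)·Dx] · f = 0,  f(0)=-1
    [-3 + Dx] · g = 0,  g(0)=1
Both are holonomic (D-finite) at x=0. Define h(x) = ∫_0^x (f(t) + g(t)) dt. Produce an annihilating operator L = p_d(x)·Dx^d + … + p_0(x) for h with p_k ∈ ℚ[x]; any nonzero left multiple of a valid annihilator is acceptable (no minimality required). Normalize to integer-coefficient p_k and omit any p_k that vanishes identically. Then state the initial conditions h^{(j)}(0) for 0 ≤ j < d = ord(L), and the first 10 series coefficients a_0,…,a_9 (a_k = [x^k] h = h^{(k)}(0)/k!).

f: a_k = -1, -1, -2, -3, -5, -8, -13, -21, -34, -55, …
g: a_k = 1, 3, 9/2, 9/2, 27/8, 81/40, 81/80, 243/560, 729/4480, 243/4480, …
Weyl lclm of L_f,L_g ⇒ L₀ (ord ≤ 2).
∫: right-multiply L₀ by Dx.
L = (-3 - 9·x - 45·x^2 - 18·x^3)·Dx + (-5 + 24·x + 15·x^2 - 18·x^3 - 9·x^4)·Dx^2 + (2 - 7·x + 8·x^3 + 3·x^4)·Dx^3  (order 3).
h: a_k = 0, 0, 1, 5/6, 3/8, -13/40, -239/240, -137/80, -11517/4480, -151591/40320, …
ICs: h(0) = 0, h′(0) = 0, h′′(0) = 2.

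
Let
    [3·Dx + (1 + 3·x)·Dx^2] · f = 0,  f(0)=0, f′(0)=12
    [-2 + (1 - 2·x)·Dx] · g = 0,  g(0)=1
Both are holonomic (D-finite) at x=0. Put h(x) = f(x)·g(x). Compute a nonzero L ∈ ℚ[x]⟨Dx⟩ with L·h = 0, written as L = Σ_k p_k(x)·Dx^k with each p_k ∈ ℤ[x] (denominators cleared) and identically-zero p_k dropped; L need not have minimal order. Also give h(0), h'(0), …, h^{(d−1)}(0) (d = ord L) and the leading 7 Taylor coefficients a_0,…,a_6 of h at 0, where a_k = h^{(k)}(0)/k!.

L = 6 + (1 + 18·x)·Dx + (-1 - x + 6·x^2)·Dx^2  (order 2).
h: a_k = 0, 12, 6, 48, 15, 1122/5, -186/5, …
ICs: h(0) = 0, h′(0) = 12.

f: a_k = 0, 12, -18, 36, -81, 972/5, -486, …
g: a_k = 1, 2, 4, 8, 16, 32, 64, …
f·g: L₀ = L_f ⊗_s L_g, ord ≤ 2·1.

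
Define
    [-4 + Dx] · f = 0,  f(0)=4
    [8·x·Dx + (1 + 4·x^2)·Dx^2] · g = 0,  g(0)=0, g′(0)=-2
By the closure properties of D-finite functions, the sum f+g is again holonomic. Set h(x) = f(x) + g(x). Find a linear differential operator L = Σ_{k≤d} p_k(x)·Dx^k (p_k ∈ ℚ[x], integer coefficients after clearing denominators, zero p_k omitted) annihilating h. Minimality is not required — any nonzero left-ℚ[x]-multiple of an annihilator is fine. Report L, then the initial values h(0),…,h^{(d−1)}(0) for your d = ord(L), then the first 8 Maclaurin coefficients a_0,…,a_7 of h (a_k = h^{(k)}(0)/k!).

L = (8 - 32·x - 96·x^2 - 128·x^3)·Dx + (-6 - 8·x^2 - 64·x^4)·Dx^2 + (1 + 2·x + 8·x^2 + 8·x^3 + 16·x^4)·Dx^3  (order 3).
h: a_k = 4, 14, 32, 136/3, 128/3, 416/15, 1024/45, 1408/45, …
ICs: h(0) = 4, h′(0) = 14, h′′(0) = 64.

f: a_k = 4, 16, 32, 128/3, 128/3, 512/15, 1024/45, 4096/315, …
g: a_k = 0, -2, 0, 8/3, 0, -32/5, 0, 128/7, …
Weyl lclm of L_f,L_g ⇒ L₀ (ord ≤ 3).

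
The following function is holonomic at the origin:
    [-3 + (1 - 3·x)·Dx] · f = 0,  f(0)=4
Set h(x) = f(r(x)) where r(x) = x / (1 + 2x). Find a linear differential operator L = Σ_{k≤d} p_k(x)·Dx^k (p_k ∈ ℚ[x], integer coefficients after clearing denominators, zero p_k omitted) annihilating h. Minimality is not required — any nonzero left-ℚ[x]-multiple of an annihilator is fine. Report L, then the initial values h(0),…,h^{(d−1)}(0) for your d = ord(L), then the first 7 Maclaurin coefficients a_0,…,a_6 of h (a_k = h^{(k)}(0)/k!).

f: a_k = 4, 12, 36, 108, 324, 972, 2916, …
Change of var in L_f (x↦r) gives L₀.
L = 3 + (-1 - x + 2·x^2)·Dx  (order 1).
h: a_k = 4, 12, 12, 12, 12, 12, 12, …
ICs: h(0) = 4.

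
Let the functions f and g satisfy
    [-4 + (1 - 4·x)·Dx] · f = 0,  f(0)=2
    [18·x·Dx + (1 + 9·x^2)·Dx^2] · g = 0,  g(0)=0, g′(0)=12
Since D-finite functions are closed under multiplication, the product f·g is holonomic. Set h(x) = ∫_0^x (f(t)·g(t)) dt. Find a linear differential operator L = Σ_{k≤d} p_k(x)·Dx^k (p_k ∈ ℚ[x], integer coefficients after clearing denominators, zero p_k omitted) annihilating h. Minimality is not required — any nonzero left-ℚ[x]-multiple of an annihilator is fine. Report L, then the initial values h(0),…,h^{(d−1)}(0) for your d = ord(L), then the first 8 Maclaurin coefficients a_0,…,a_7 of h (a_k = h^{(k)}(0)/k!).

f: a_k = 2, 8, 32, 128, 512, 2048, 8192, 32768, …
g: a_k = 0, 12, 0, -36, 0, 972/5, 0, -8748/7, …
h₀=f·g: eliminate ⇒ L₀, order ≤ 1·2.
h=∫₀ˣh₀: take L = L₀·Dx.
L = 72·x·Dx + (8 - 18·x + 144·x^2)·Dx^2 + (-1 + 4·x - 9·x^2 + 36·x^3)·Dx^3  (order 3).
h: a_k = 0, 0, 12, 32, 78, 1248/5, 4484/5, 107616/35, …
ICs: h(0) = 0, h′(0) = 0, h′′(0) = 24.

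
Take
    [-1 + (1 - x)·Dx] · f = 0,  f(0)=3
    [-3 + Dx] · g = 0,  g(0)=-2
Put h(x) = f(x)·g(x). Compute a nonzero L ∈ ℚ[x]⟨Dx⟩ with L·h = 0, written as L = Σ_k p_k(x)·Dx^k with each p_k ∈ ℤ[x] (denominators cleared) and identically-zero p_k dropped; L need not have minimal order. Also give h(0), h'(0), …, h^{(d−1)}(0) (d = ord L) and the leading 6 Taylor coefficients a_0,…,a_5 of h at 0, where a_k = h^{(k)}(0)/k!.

L = (4 - 3·x) + (-1 + x)·Dx  (order 1).
h: a_k = -6, -24, -51, -78, -393/4, -552/5, …
ICs: h(0) = -6.

f: a_k = 3, 3, 3, 3, 3, 3, …
g: a_k = -2, -6, -9, -9, -27/4, -81/20, …
L₀ := L_f ⊗_s L_g (sym. prod.), ord ≤ 1.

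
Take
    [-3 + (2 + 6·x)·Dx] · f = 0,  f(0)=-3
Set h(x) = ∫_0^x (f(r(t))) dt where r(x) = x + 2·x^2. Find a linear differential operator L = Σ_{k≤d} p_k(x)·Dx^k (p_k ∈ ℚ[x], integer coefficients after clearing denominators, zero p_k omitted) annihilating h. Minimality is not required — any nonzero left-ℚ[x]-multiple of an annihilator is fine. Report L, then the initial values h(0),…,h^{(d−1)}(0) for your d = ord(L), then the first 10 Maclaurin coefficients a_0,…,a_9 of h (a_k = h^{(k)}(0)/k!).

f: a_k = -3, -9/2, 27/8, -81/16, 1215/128, -5103/256, 45927/1024, -216513/2048, 8444007/32768, -42220035/65536, …
h₀=f(r): pull back L_f along r ⇒ L₀.
h=∫₀ˣh₀: take L = L₀·Dx.
L = (-3 - 12·x)·Dx + (2 + 6·x + 12·x^2)·Dx^2  (order 2).
h: a_k = 0, -3, -9/4, -15/8, 135/64, -189/128, -405/512, 33615/7168, -125145/16384, 94095/32768, …
ICs: h(0) = 0, h′(0) = -3.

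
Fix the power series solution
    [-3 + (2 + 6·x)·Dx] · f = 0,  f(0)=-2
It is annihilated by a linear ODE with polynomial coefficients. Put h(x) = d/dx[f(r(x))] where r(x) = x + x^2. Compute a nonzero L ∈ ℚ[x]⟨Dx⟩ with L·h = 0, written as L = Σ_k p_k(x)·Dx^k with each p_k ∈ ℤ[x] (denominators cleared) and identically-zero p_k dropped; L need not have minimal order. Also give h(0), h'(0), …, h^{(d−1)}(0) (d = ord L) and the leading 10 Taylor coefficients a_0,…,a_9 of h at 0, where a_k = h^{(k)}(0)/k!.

f: a_k = -2, -3, 9/4, -27/8, 405/64, -1701/128, 15309/512, -72171/1024, 2814669/16384, -14073345/32768, …
Substitute x→r, Dx→(1/r')Dx; clear ⇒ L₀.
Derive L from L₀ (diff closure).
L = 1 + (-2 - 10·x - 18·x^2 - 12·x^3)·Dx  (order 1).
h: a_k = -3, -3/2, 27/8, -99/16, 1215/128, -2997/256, 9639/1024, 6237/2048, -1073817/32768, 5561055/65536, …
ICs: h(0) = -3.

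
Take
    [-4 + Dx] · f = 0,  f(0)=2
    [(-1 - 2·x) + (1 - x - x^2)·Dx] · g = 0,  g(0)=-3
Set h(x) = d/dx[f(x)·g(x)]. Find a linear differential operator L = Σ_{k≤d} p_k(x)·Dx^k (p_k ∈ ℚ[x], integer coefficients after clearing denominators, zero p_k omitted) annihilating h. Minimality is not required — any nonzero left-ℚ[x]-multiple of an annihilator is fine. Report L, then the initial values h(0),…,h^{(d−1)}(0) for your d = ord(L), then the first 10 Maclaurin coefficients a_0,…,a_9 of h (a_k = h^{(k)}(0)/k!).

f: a_k = 2, 8, 16, 64/3, 64/3, 256/15, 512/45, 2048/315, 1024/315, 4096/2835, …
g: a_k = -3, -3, -6, -9, -15, -24, -39, -63, -102, -165, …
Sym-product of L_f,L_g gives L₀ (≤ ord 1).
h₀' ⇒ L via d/dx closure of L₀.
L = (28 - 18·x - 34·x^2 + 16·x^3 + 16·x^4) + (-5 + 7·x + 7·x^2 - 6·x^3 - 4·x^4)·Dx  (order 1).
h: a_k = -30, -168, -534, -1304, -2776, -5492, -156454/15, -2028704/105, -527782/15, -59784044/945, …
ICs: h(0) = -30.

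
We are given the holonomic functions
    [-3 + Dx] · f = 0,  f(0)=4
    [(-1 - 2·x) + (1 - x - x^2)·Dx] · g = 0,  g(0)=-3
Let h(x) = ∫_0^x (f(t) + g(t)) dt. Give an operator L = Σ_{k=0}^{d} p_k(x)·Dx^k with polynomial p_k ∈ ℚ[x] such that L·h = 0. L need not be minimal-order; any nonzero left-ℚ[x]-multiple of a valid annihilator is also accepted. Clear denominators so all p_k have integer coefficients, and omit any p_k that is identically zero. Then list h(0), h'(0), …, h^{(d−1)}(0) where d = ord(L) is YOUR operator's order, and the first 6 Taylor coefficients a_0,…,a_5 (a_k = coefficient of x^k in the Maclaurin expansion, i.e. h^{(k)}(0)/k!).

f: a_k = 4, 12, 18, 18, 27/2, 81/10, …
g: a_k = -3, -3, -6, -9, -15, -24, …
Weyl lclm of L_f,L_g ⇒ L₀ (ord ≤ 2).
h=∫₀ˣh₀: take L = L₀·Dx.
L = (3 + 9·x + 45·x^2 + 18·x^3)·Dx + (5 - 24·x - 15·x^2 + 18·x^3 + 9·x^4)·Dx^2 + (-2 + 7·x - 8·x^3 - 3·x^4)·Dx^3  (order 3).
h: a_k = 0, 1, 9/2, 4, 9/4, -3/10, …
ICs: h(0) = 0, h′(0) = 1, h′′(0) = 9.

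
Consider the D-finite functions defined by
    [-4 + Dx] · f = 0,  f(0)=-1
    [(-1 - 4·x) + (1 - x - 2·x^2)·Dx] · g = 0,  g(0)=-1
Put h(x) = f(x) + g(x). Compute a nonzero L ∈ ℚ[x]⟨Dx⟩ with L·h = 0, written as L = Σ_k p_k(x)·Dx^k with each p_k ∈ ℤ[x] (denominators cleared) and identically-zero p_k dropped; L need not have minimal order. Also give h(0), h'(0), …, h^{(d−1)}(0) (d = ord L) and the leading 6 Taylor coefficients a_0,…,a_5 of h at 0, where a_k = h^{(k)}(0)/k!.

f: a_k = -1, -4, -8, -32/3, -32/3, -128/15, …
g: a_k = -1, -1, -3, -5, -11, -21, …
L₀ := lclm(L_f,L_g); ord L₀ ≤ 1+1.
L = (8 + 192·x^2 + 128·x^3) + (10 - 44·x - 72·x^2 + 64·x^3 + 64·x^4)·Dx + (-3 + 11·x + 6·x^2 - 24·x^3 - 16·x^4)·Dx^2  (order 2).
h: a_k = -2, -5, -11, -47/3, -65/3, -443/15, …
ICs: h(0) = -2, h′(0) = -5.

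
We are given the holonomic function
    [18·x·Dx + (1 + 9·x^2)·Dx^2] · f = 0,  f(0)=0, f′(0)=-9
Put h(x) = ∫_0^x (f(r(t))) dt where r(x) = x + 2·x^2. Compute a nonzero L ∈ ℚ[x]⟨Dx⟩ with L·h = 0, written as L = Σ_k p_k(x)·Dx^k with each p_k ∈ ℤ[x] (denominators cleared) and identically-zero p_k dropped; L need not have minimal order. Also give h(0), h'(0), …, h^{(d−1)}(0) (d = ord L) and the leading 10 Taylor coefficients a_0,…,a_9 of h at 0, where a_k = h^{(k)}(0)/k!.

L = (-4 + 18·x + 144·x^2 + 432·x^3 + 432·x^4)·Dx^2 + (1 + 4·x + 9·x^2 + 72·x^3 + 180·x^4 + 144·x^5)·Dx^3  (order 3).
h: a_k = 0, 0, -9/2, -6, 27/4, 162/5, 297/10, -1242/7, -34263/56, 162, …
ICs: h(0) = 0, h′(0) = 0, h′′(0) = -9.

f: a_k = 0, -9, 0, 27, 0, -729/5, 0, 6561/7, 0, -6561, …
L₀ from L_f via x↦r, Dx↦r'^{-1}Dx.
h=∫₀ˣh₀: take L = L₀·Dx.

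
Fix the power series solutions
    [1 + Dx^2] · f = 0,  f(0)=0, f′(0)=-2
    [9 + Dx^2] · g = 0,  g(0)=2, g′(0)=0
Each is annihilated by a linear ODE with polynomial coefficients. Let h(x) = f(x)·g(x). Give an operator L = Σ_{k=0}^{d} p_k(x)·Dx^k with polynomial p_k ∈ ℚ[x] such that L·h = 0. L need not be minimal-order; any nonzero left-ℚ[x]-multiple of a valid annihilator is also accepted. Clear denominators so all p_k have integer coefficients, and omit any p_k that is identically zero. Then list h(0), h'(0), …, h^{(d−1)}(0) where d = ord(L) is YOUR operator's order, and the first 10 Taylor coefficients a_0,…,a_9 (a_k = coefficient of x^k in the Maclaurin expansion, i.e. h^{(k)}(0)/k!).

f: a_k = 0, -2, 0, 1/3, 0, -1/60, 0, 1/2520, 0, -1/181440, …
g: a_k = 2, 0, -9, 0, 27/4, 0, -81/40, 0, 729/2240, 0, …
Sym-product of L_f,L_g gives L₀ (≤ ord 4).
L = 64 + 20·Dx^2 + Dx^4  (order 4).
h: a_k = 0, -4, 0, 56/3, 0, -248/15, 0, 2032/315, 0, -584/405, …
ICs: h(0) = 0, h′(0) = -4, h′′(0) = 0, h′′′(0) = 112.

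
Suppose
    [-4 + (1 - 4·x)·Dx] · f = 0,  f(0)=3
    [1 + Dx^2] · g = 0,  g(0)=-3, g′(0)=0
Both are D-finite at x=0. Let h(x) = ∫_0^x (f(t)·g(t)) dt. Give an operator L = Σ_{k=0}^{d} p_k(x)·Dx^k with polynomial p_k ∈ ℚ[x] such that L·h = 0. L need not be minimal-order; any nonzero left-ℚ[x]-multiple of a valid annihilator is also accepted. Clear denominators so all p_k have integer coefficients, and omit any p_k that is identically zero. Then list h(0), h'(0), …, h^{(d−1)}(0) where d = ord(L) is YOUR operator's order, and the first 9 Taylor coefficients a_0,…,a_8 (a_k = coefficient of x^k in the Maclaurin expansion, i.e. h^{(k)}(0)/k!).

f: a_k = 3, 12, 48, 192, 768, 3072, 12288, 49152, 196608, …
g: a_k = -3, 0, 3/2, 0, -1/8, 0, 1/240, 0, -1/13440, …
Product ⇒ symmetric product L₀, ord ≤ 2.
∫: right-multiply L₀ by Dx.
L = (-1 + 4·x)·Dx + 8·Dx^2 + (-1 + 4·x)·Dx^3  (order 3).
h: a_k = 0, -9, -18, -93/2, -279/2, -17859/40, -5953/4, -2857439/560, -2857439/160, …
ICs: h(0) = 0, h′(0) = -9, h′′(0) = -36.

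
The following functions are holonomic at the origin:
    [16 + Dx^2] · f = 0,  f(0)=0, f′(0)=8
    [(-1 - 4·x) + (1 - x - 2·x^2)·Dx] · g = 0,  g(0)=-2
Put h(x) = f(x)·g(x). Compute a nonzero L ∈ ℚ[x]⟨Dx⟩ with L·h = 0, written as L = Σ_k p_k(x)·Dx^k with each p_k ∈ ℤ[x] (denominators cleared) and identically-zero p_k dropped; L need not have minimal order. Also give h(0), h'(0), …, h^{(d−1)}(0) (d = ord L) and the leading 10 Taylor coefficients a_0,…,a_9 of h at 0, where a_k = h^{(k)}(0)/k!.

f: a_k = 0, 8, 0, -64/3, 0, 256/15, 0, -2048/315, 0, 4096/2835, …
g: a_k = -2, -2, -6, -10, -22, -42, -86, -170, -342, -682, …
Product ⇒ symmetric product L₀, ord ≤ 2.
L = (-12 + 16·x + 32·x^2) + (2 + 8·x)·Dx + (-1 + x + 2·x^2)·Dx^2  (order 2).
h: a_k = 0, -16, -16, -16/3, -112/3, -1232/15, -784/5, -19408/63, -195824/315, -3517328/2835, …
ICs: h(0) = 0, h′(0) = -16.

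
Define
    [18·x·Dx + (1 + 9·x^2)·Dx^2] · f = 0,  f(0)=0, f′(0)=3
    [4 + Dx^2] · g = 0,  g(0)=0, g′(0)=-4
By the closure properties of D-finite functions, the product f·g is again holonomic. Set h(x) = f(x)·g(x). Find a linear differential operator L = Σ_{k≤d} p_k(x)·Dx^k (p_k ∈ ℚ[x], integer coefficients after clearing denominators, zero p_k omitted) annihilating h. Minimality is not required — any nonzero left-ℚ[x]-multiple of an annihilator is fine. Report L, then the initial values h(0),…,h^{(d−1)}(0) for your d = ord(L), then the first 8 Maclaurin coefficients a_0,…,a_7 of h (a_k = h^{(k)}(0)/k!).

f: a_k = 0, 3, 0, -9, 0, 243/5, 0, -2187/7, …
g: a_k = 0, -4, 0, 8/3, 0, -8/15, 0, 16/315, …
L₀ := L_f ⊗_s L_g (sym. prod.), ord ≤ 4.
L = (2080 + 50256·x^2 + 89424·x^4 + 186624·x^6 + 419904·x^8) + (3168·x + 38880·x^3 + 139968·x^5 + 419904·x^7)·Dx + (572 + 13788·x^2 + 33048·x^4 + 93312·x^6 + 209952·x^8)·Dx^2 + (792·x + 9720·x^3 + 34992·x^5 + 104976·x^7)·Dx^3 + (13 + 306·x^2 + 2673·x^4 + 11664·x^6 + 26244·x^8)·Dx^4  (order 4).
h: a_k = 0, 0, -12, 0, 44, 0, -220, 0, …
ICs: h(0) = 0, h′(0) = 0, h′′(0) = -24, h′′′(0) = 0.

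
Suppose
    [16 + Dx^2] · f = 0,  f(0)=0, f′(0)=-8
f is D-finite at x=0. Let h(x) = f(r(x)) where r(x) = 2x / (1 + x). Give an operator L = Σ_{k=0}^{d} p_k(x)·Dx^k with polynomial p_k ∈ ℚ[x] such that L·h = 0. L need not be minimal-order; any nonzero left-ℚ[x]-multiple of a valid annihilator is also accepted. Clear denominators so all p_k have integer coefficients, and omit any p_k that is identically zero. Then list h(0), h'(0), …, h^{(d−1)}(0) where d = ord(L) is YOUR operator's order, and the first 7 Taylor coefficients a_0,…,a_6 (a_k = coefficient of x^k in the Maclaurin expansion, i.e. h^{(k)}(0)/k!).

L = 64 + (2 + 6·x + 6·x^2 + 2·x^3)·Dx + (1 + 4·x + 6·x^2 + 4·x^3 + x^4)·Dx^2  (order 2).
h: a_k = 0, -16, 16, 464/3, -496, 6928/15, 1040, …
ICs: h(0) = 0, h′(0) = -16.

f: a_k = 0, -8, 0, 64/3, 0, -256/15, 0, …
L₀ from L_f via x↦r, Dx↦r'^{-1}Dx.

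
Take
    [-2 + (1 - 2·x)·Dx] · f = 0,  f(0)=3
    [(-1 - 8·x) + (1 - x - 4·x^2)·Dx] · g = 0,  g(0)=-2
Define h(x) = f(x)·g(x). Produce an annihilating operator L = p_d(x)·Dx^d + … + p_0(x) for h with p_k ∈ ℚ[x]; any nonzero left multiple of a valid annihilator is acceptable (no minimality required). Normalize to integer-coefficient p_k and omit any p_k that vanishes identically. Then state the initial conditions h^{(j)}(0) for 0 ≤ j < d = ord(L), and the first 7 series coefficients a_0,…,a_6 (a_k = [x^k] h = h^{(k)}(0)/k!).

L = (-3 - 4·x + 24·x^2) + (1 - 3·x - 2·x^2 + 8·x^3)·Dx  (order 1).
h: a_k = -6, -18, -66, -186, -546, -1482, -4050, …
ICs: h(0) = -6.

f: a_k = 3, 6, 12, 24, 48, 96, 192, …
g: a_k = -2, -2, -10, -18, -58, -130, -362, …
f·g: L₀ = L_f ⊗_s L_g, ord ≤ 1·1.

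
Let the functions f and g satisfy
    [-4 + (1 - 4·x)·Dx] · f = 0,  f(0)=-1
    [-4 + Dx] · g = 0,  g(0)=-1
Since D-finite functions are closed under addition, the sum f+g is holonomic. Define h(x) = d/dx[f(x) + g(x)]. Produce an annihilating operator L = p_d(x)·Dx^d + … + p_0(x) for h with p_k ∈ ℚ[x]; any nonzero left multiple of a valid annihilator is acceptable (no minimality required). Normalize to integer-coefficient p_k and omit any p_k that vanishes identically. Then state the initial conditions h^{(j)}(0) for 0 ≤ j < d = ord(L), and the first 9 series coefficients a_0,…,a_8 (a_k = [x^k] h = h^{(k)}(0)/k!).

L = (64 + 128·x) + (-20 - 32·x + 64·x^2)·Dx + (1 - 16·x^2)·Dx^2  (order 2).
h: a_k = -8, -48, -224, -3200/3, -15488/3, -369152/15, -5161984/45, -165154816/315, -743180288/315, …
ICs: h(0) = -8, h′(0) = -48.

f: a_k = -1, -4, -16, -64, -256, -1024, -4096, -16384, -65536, …
g: a_k = -1, -4, -8, -32/3, -32/3, -128/15, -256/45, -1024/315, -512/315, …
f+g: L₀ = lclm(L_f,L_g), ord ≤ 1+1.
Differentiate: ansatz ord ≤ ord L₀ ⇒ L.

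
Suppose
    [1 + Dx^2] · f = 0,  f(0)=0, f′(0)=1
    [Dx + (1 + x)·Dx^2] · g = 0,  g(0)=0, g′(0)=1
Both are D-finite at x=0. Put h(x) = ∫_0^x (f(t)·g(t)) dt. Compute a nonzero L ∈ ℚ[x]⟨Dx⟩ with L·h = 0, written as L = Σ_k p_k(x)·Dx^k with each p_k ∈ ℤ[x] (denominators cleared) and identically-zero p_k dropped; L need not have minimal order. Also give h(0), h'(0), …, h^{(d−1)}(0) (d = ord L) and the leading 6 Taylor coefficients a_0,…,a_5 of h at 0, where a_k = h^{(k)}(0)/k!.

L = (-3 + 6·x + 19·x^2 + 16·x^3 + 4·x^4)·Dx + (4 + 20·x + 24·x^2 + 8·x^3)·Dx^2 + (20·x + 42·x^2 + 32·x^3 + 8·x^4)·Dx^3 + (4 + 20·x + 24·x^2 + 8·x^3)·Dx^4 + (3 + 14·x + 23·x^2 + 16·x^3 + 4·x^4)·Dx^5  (order 5).
h: a_k = 0, 0, 0, 1/3, -1/8, 1/30, …
ICs: h(0) = 0, h′(0) = 0, h′′(0) = 0, h′′′(0) = 2, h′′′′(0) = -3.

f: a_k = 0, 1, 0, -1/6, 0, 1/120, …
g: a_k = 0, 1, -1/2, 1/3, -1/4, 1/5, …
Product ⇒ symmetric product L₀, ord ≤ 4.
h=∫₀ˣh₀: take L = L₀·Dx.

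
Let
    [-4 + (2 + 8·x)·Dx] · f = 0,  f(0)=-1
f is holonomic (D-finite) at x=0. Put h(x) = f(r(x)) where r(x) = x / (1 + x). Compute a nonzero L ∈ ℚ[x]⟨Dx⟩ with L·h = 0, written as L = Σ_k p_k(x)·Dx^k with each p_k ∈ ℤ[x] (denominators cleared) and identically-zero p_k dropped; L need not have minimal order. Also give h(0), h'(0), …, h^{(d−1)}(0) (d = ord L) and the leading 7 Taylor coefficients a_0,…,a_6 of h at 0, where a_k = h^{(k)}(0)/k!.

f: a_k = -1, -2, 2, -4, 10, -28, 84, …
Substitute x→r, Dx→(1/r')Dx; clear ⇒ L₀.
L = -2 + (1 + 6·x + 5·x^2)·Dx  (order 1).
h: a_k = -1, -2, 4, -10, 30, -102, 376, …
ICs: h(0) = -1.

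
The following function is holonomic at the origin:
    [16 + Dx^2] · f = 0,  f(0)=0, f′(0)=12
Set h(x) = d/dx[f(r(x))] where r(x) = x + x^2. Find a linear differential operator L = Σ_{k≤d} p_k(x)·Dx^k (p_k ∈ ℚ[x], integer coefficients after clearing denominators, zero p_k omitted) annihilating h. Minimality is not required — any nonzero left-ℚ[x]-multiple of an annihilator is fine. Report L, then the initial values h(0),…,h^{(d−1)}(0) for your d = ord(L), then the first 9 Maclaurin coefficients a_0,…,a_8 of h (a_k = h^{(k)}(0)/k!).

f: a_k = 0, 12, 0, -32, 0, 128/5, 0, -1024/105, 0, …
L₀ from L_f via x↦r, Dx↦r'^{-1}Dx.
h₀' ⇒ L via d/dx closure of L₀.
L = (28 + 128·x + 384·x^2 + 512·x^3 + 256·x^4) + (-6 - 12·x)·Dx + (1 + 4·x + 4·x^2)·Dx^2  (order 2).
h: a_k = 12, 24, -96, -384, -352, 576, 25856/15, 22528/15, -70528/105, …
ICs: h(0) = 12, h′(0) = 24.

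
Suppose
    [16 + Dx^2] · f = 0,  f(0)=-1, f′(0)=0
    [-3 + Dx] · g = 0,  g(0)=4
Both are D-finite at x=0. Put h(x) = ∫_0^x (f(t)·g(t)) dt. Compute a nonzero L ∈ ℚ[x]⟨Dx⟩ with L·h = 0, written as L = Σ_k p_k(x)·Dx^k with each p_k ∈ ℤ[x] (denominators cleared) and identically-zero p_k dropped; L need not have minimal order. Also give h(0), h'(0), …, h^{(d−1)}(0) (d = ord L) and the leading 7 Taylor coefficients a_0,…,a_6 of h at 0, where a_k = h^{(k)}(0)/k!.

f: a_k = -1, 0, 8, 0, -32/3, 0, 256/45, …
g: a_k = 4, 12, 18, 18, 27/2, 81/10, 81/20, …
h₀=f·g: eliminate ⇒ L₀, order ≤ 2·1.
Integrate: L := L₀·Dx.
L = 25·Dx - 6·Dx^2 + Dx^3  (order 3).
h: a_k = 0, -4, -6, 14/3, 39/2, 527/30, 79/60, …
ICs: h(0) = 0, h′(0) = -4, h′′(0) = -12.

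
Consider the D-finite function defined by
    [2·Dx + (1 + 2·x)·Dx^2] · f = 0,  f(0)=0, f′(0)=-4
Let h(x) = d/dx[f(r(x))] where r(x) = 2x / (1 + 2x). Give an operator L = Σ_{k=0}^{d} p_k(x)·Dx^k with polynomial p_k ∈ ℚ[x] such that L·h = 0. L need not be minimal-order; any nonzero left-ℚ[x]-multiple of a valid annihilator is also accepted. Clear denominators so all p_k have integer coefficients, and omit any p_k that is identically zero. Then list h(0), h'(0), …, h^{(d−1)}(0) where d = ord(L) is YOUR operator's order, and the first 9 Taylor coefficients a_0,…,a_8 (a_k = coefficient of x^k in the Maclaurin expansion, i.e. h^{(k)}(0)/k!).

f: a_k = 0, -4, 4, -16/3, 8, -64/5, 64/3, -256/7, 64, …
h₀=f(r): pull back L_f along r ⇒ L₀.
h=h₀': d/dx-closure on L₀ ⇒ L.
L = (8 + 24·x) + (1 + 8·x + 12·x^2)·Dx  (order 1).
h: a_k = -8, 64, -416, 2560, -15488, 93184, -559616, 3358720, -20154368, …
ICs: h(0) = -8.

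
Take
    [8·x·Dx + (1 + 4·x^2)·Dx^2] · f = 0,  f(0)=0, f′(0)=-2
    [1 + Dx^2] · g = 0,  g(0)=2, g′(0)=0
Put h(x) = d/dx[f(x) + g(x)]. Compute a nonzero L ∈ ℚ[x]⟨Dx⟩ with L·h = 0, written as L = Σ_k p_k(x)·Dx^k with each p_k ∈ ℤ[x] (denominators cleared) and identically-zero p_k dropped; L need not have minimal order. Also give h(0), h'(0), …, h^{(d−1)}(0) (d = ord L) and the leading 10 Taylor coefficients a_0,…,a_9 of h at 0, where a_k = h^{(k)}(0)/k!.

f: a_k = 0, -2, 0, 8/3, 0, -32/5, 0, 128/7, 0, -512/9, …
g: a_k = 2, 0, -1, 0, 1/12, 0, -1/360, 0, 1/20160, 0, …
Weyl lclm of L_f,L_g ⇒ L₀ (ord ≤ 4).
Derive L from L₀ (diff closure).
L = (-376·x + 1600·x^3 + 128·x^5) + (-7 + 76·x^2 + 432·x^4 + 64·x^6)·Dx + (-376·x + 1600·x^3 + 128·x^5)·Dx^2 + (-7 + 76·x^2 + 432·x^4 + 64·x^6)·Dx^3  (order 3).
h: a_k = -2, -2, 8, 1/3, -32, -1/60, 128, 1/2520, -512, -1/181440, …
ICs: h(0) = -2, h′(0) = -2, h′′(0) = 16.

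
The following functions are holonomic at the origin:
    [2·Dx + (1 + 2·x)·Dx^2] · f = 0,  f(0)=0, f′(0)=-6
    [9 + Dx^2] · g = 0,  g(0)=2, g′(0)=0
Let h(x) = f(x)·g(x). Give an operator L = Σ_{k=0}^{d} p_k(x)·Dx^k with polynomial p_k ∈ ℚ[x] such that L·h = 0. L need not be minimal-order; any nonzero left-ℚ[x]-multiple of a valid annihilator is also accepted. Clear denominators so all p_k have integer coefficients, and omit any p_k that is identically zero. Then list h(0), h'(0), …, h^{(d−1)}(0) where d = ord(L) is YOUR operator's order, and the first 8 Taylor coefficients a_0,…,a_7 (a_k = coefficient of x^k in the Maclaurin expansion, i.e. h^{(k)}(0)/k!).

f: a_k = 0, -6, 6, -8, 12, -96/5, 32, -384/7, …
g: a_k = 2, 0, -9, 0, 27/4, 0, -81/40, 0, …
Product ⇒ symmetric product L₀, ord ≤ 4.
L = (63 + 1053·x + 3969·x^2 + 5832·x^3 + 2916·x^4) + (63 + 450·x + 972·x^2 + 648·x^3)·Dx + (25 + 270·x + 918·x^2 + 1296·x^3 + 648·x^4)·Dx^2 + (7 + 50·x + 108·x^2 + 72·x^3)·Dx^3 + (2 + 17·x + 53·x^2 + 72·x^3 + 36·x^4)·Dx^4  (order 4).
h: a_k = 0, -12, 12, 38, -30, -69/10, -7/2, 2973/140, …
ICs: h(0) = 0, h′(0) = -12, h′′(0) = 24, h′′′(0) = 228.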